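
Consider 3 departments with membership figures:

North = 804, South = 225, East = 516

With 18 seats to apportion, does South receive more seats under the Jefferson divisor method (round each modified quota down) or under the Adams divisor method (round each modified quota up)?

Jefferson: North 10, South 2, East 6.
Adams: North 9, South 3, East 6.
South gets 2 under Jefferson and 3 under Adams.

Adams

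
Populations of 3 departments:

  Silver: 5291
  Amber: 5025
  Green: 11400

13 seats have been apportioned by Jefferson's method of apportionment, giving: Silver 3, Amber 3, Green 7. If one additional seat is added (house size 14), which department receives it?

Green

Priority for the next seat is population ÷ (current seats + 1).
Priorities: Silver 1322.750, Amber 1256.250, Green 1425.000.
Highest priority: Green.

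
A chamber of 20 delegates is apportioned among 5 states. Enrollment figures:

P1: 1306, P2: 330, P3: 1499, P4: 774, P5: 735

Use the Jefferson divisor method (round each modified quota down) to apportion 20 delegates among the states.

P1=6, P2=1, P3=7, P4=3, P5=3

Standard divisor 4644/20 ≈ 232.2; standard quotas: P1 5.624, P2 1.421, P3 6.456, P4 3.333, P5 3.165.
Rounding down gives 5, 1, 6, 3, 3 = 18 seats, so the divisor must be adjusted.
With modified divisor 200: modified quotas P1 6.530, P2 1.650, P3 7.495, P4 3.870, P5 3.675.
Rounding down: P1 6, P2 1, P3 7, P4 3, P5 3 (total 20).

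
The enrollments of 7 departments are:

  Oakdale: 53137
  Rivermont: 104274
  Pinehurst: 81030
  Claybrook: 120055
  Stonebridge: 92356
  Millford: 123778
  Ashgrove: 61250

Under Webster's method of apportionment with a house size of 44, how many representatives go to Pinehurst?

6

Standard divisor 635880/44 ≈ 14451.818; standard quotas: Oakdale 3.677, Rivermont 7.215, Pinehurst 5.607, Claybrook 8.307, Stonebridge 6.391, Millford 8.565, Ashgrove 4.238.
Rounding to the nearest integer gives Oakdale 4, Rivermont 7, Pinehurst 6, Claybrook 8, Stonebridge 6, Millford 9, Ashgrove 4 — total 44, matching the house size, so no adjustment is needed.
Pinehurst receives 6.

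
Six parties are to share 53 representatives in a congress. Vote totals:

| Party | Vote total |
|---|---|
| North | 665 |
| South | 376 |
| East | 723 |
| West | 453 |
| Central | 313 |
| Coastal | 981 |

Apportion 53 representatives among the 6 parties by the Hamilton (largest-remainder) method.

North=10, South=5, East=11, West=7, Central=5, Coastal=15

Total 3511; standard divisor 3511/53 ≈ 66.245.
Standard quotas: North 10.038, South 5.676, East 10.914, West 6.838, Central 4.725, Coastal 14.809.
Lower quotas: North 10, South 5, East 10, West 6, Central 4, Coastal 14 (sum 49, leaving 4 seats).
Remainders in descending order: East 0.914, West 0.838, Coastal 0.809, Central 0.725, South 0.676, North 0.038.
The surplus seats go to East, West, Coastal, Central.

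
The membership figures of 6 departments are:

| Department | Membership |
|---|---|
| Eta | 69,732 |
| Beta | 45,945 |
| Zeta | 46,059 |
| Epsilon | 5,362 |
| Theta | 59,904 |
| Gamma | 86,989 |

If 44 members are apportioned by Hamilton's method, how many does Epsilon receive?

1

Total 313991; standard divisor 313991/44 ≈ 7136.159.
Standard quotas: Eta 9.7716, Beta 6.4383, Zeta 6.4543, Epsilon 0.7514, Theta 8.3944, Gamma 12.1899.
Lower quotas: Eta 9, Beta 6, Zeta 6, Epsilon 0, Theta 8, Gamma 12 (sum 41, leaving 3 seats).
Remainders in descending order: Eta 0.7716, Epsilon 0.7514, Zeta 0.4543, Beta 0.4383, Theta 0.3944, Gamma 0.1899.
The surplus seats go to Eta, Epsilon, Zeta.
Epsilon receives 1.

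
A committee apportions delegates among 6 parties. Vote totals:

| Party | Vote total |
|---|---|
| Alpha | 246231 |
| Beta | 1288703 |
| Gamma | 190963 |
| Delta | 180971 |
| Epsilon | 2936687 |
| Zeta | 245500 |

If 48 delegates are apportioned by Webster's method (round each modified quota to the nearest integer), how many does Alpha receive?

Standard divisor 5089055/48 ≈ 106021.979; standard quotas: Alpha 2.322, Beta 12.155, Gamma 1.801, Delta 1.707, Epsilon 27.699, Zeta 2.316.
Rounding to the nearest integer gives Alpha 2, Beta 12, Gamma 2, Delta 2, Epsilon 28, Zeta 2 — total 48, matching the house size, so no adjustment is needed.
Alpha receives 2.

2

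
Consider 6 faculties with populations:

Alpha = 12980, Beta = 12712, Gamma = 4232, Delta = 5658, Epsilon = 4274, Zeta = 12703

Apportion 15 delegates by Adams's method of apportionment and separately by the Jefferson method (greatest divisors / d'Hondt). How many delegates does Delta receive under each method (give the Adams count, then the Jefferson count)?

2 and 1

Adams: Alpha 4, Beta 3, Gamma 1, Delta 2, Epsilon 2, Zeta 3.
Jefferson: Alpha 4, Beta 4, Gamma 1, Delta 1, Epsilon 1, Zeta 4.
Delta gets 2 under Adams and 1 under Jefferson.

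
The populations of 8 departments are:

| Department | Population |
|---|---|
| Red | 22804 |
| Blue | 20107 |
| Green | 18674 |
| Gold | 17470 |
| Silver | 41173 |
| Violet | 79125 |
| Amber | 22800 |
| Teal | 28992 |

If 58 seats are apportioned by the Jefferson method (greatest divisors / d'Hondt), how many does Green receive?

Standard divisor 251145/58 ≈ 4330.086; standard quotas: Red 5.266, Blue 4.644, Green 4.313, Gold 4.035, Silver 9.509, Violet 18.273, Amber 5.265, Teal 6.695.
Rounding down gives 5, 4, 4, 4, 9, 18, 5, 6 = 55 seats, so the divisor must be adjusted.
With modified divisor 4100: modified quotas Red 5.562, Blue 4.904, Green 4.555, Gold 4.261, Silver 10.042, Violet 19.299, Amber 5.561, Teal 7.071.
Rounding down: Red 5, Blue 4, Green 4, Gold 4, Silver 10, Violet 19, Amber 5, Teal 7 (total 58).
Green receives 4.

4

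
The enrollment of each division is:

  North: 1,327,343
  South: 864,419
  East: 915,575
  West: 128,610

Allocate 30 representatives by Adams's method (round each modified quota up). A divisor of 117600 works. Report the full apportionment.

North: 12, South: 8, East: 8, West: 2

With modified divisor 117600: modified quotas North 11.287, South 7.351, East 7.786, West 1.094.
Rounding up: North 12, South 8, East 8, West 2 (total 30).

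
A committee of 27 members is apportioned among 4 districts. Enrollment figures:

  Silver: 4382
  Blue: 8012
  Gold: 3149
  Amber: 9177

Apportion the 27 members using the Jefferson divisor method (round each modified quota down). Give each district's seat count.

Standard divisor 24720/27 ≈ 915.556; standard quotas: Silver 4.786, Blue 8.751, Gold 3.439, Amber 10.023.
Rounding down gives 4, 8, 3, 10 = 25 seats, so the divisor must be adjusted.
With modified divisor 860: modified quotas Silver 5.095, Blue 9.316, Gold 3.662, Amber 10.671.
Rounding down: Silver 5, Blue 9, Gold 3, Amber 10 (total 27).

Silver 5, Blue 9, Gold 3, Amber 10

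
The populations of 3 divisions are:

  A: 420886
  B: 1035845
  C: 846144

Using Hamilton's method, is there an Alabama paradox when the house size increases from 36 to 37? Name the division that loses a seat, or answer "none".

none

At 36 seats: A 7, B 16, C 13.
At 37 seats: A 7, B 17, C 13.
No division's allocation decreased.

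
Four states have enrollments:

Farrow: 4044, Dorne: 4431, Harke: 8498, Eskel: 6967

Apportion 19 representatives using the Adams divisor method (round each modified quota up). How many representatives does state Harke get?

7

Standard divisor 23940/19 ≈ 1260; standard quotas: Farrow 3.210, Dorne 3.517, Harke 6.744, Eskel 5.529.
Rounding up gives 4, 4, 7, 6 = 21 seats, so the divisor must be adjusted.
With modified divisor 1400: modified quotas Farrow 2.889, Dorne 3.165, Harke 6.070, Eskel 4.976.
Rounding up: Farrow 3, Dorne 4, Harke 7, Eskel 5 (total 19).
Harke receives 7.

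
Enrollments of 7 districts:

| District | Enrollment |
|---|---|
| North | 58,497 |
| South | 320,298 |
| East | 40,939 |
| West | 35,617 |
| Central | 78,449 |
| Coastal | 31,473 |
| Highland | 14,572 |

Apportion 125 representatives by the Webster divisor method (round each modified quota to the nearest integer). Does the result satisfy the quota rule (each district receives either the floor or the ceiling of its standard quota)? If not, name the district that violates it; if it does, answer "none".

Standard quotas: North 12.610, South 69.048, East 8.825, West 7.678, Central 16.912, Coastal 6.785, Highland 3.141.
Webster allocation: North 13, South 68, East 9, West 8, Central 17, Coastal 7, Highland 3.
South has quota 69.048 (lower 69, upper 70) but receives 68 — outside the quota interval.

South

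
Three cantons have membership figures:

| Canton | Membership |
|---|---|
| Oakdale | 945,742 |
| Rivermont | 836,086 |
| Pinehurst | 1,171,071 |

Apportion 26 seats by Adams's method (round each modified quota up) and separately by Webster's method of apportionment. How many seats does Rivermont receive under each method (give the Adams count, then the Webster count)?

8 and 7

Adams: Oakdale 8, Rivermont 8, Pinehurst 10.
Webster: Oakdale 8, Rivermont 7, Pinehurst 11.
Rivermont gets 8 under Adams and 7 under Webster.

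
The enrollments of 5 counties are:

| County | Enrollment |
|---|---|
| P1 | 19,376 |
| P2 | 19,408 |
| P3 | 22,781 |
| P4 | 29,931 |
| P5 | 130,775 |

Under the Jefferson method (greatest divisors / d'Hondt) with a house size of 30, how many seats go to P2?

Standard divisor 222271/30 ≈ 7409.033; standard quotas: P1 2.615, P2 2.620, P3 3.075, P4 4.040, P5 17.651.
Rounding down gives 2, 2, 3, 4, 17 = 28 seats, so the divisor must be adjusted.
With modified divisor 6700: modified quotas P1 2.892, P2 2.897, P3 3.400, P4 4.467, P5 19.519.
Rounding down: P1 2, P2 2, P3 3, P4 4, P5 19 (total 30).
P2 receives 2.

2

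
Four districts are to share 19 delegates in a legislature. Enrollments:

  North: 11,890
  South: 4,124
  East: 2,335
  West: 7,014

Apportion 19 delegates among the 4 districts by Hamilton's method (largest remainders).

North 9, South 3, East 2, West 5

The standard divisor is 25363/19 ≈ 1334.895.
Standard quotas: North 8.9071, South 3.0894, East 1.7492, West 5.2543.
Lower quotas: North 8, South 3, East 1, West 5 (sum 17, leaving 2 seats).
Remainders in descending order: North 0.9071, East 0.7492, West 0.2543, South 0.0894.
The surplus seats go to North, East.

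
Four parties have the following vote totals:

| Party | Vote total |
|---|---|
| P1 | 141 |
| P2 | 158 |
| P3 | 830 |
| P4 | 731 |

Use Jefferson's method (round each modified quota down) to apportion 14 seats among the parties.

Standard divisor 1860/14 ≈ 132.857; standard quotas: P1 1.061, P2 1.189, P3 6.247, P4 5.502.
Rounding down gives 1, 1, 6, 5 = 13 seats, so the divisor must be adjusted.
With modified divisor 120: modified quotas P1 1.175, P2 1.317, P3 6.917, P4 6.092.
Rounding down: P1 1, P2 1, P3 6, P4 6 (total 14).

P1=1, P2=1, P3=6, P4=6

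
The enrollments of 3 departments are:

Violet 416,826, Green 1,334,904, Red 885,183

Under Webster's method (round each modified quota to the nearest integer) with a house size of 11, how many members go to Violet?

Standard divisor 2636913/11 ≈ 239719.364; standard quotas: Violet 1.739, Green 5.569, Red 3.693.
Rounding to the nearest integer gives 2, 6, 4 = 12 seats, so the divisor must be adjusted.
With modified divisor 247800: modified quotas Violet 1.682, Green 5.387, Red 3.572.
Rounding to the nearest integer: Violet 2, Green 5, Red 4 (total 11).
Violet receives 2.

2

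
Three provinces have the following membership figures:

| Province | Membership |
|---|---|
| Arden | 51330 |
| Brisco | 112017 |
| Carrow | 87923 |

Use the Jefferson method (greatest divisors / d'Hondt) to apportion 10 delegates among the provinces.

Standard divisor 251270/10 ≈ 25127; standard quotas: Arden 2.043, Brisco 4.458, Carrow 3.499.
Rounding down gives 2, 4, 3 = 9 seats, so the divisor must be adjusted.
With modified divisor 22200: modified quotas Arden 2.312, Brisco 5.046, Carrow 3.960.
Rounding down: Arden 2, Brisco 5, Carrow 3 (total 10).

Arden: 2; Brisco: 5; Carrow: 3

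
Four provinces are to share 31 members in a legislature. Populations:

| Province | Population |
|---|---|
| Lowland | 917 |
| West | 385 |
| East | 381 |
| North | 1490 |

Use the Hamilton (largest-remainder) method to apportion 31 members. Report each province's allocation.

Lowland: 9; West: 4; East: 4; North: 14

Total 3173; standard divisor 3173/31 ≈ 102.355.
Standard quotas: Lowland 8.959, West 3.761, East 3.722, North 14.557.
Lower quotas: Lowland 8, West 3, East 3, North 14 (sum 28, leaving 3 seats).
Remainders in descending order: Lowland 0.959, West 0.761, East 0.722, North 0.557.
Largest remainders: Lowland, West, East receive the extra seats.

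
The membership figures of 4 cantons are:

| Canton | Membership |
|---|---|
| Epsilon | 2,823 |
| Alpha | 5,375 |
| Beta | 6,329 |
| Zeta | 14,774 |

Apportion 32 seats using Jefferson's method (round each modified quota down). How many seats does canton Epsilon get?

Standard divisor 29301/32 ≈ 915.656; standard quotas: Epsilon 3.083, Alpha 5.870, Beta 6.912, Zeta 16.135.
Rounding down gives 3, 5, 6, 16 = 30 seats, so the divisor must be adjusted.
With modified divisor 880: modified quotas Epsilon 3.208, Alpha 6.108, Beta 7.192, Zeta 16.789.
Rounding down: Epsilon 3, Alpha 6, Beta 7, Zeta 16 (total 32).
Epsilon receives 3.

3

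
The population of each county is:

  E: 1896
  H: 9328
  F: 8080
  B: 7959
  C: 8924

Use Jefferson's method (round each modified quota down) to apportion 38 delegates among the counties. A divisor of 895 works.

E 2, H 10, F 9, B 8, C 9

With modified divisor 895: modified quotas E 2.118, H 10.422, F 9.028, B 8.893, C 9.971.
Rounding down: E 2, H 10, F 9, B 8, C 9 (total 38).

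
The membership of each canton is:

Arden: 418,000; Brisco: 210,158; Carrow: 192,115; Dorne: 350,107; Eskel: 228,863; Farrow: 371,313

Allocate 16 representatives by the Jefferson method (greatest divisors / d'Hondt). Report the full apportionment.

Standard divisor 1770556/16 ≈ 110659.75; standard quotas: Arden 3.777, Brisco 1.899, Carrow 1.736, Dorne 3.164, Eskel 2.068, Farrow 3.355.
Rounding down gives 3, 1, 1, 3, 2, 3 = 13 seats, so the divisor must be adjusted.
With modified divisor 94400: modified quotas Arden 4.428, Brisco 2.226, Carrow 2.035, Dorne 3.709, Eskel 2.424, Farrow 3.933.
Rounding down: Arden 4, Brisco 2, Carrow 2, Dorne 3, Eskel 2, Farrow 3 (total 16).

Arden=4, Brisco=2, Carrow=2, Dorne=3, Eskel=2, Farrow=3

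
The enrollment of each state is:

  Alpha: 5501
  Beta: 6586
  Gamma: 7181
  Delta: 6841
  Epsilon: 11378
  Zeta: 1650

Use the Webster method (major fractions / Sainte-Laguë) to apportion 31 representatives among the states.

Standard divisor 39137/31 ≈ 1262.484; standard quotas: Alpha 4.357, Beta 5.217, Gamma 5.688, Delta 5.419, Epsilon 9.012, Zeta 1.307.
Rounding to the nearest integer gives 4, 5, 6, 5, 9, 1 = 30 seats, so the divisor must be adjusted.
With modified divisor 1230: modified quotas Alpha 4.472, Beta 5.354, Gamma 5.838, Delta 5.562, Epsilon 9.250, Zeta 1.341.
Rounding to the nearest integer: Alpha 4, Beta 5, Gamma 6, Delta 6, Epsilon 9, Zeta 1 (total 31).

Alpha 4; Beta 5; Gamma 6; Delta 6; Epsilon 9; Zeta 1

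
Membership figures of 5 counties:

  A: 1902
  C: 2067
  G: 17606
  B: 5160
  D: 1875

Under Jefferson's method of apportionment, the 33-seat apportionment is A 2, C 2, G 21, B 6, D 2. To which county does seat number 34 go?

Priority for the next seat is population ÷ (current seats + 1).
Priorities: A 634.000, C 689.000, G 800.273, B 737.143, D 625.000.
Highest priority: G.

G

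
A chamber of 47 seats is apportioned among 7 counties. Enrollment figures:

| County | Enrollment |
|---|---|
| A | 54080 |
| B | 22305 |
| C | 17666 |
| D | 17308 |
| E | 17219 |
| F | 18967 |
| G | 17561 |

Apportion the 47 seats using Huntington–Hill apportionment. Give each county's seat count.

With divisor 3477: modified quotas A 15.554, B 6.415, C 5.081, D 4.978, E 4.952, F 5.455, G 5.051.
Geometric-mean thresholds: A √(15·16)=15.492, B √(6·7)=6.481, C √(5·6)=5.477, D √(4·5)=4.472, E √(4·5)=4.472, F √(5·6)=5.477, G √(5·6)=5.477.
Each quota rounded against its threshold gives A 16, B 6, C 5, D 5, E 5, F 5, G 5 (total 47).

A: 16, B: 6, C: 5, D: 5, E: 5, F: 5, G: 5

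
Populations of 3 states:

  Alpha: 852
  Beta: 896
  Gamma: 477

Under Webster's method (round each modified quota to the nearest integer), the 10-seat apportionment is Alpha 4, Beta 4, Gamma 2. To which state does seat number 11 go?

Beta

Priority for the next seat is population ÷ (current seats + 0.5).
Priorities: Alpha 189.333, Beta 199.111, Gamma 190.800.
Highest priority: Beta.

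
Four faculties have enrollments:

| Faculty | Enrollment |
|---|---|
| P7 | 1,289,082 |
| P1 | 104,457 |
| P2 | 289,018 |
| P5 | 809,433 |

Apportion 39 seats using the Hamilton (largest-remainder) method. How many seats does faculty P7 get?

The standard divisor is 2491990/39 ≈ 63897.179.
Standard quotas: P7 20.1743, P1 1.6348, P2 4.5232, P5 12.6677.
Lower quotas: P7 20, P1 1, P2 4, P5 12 (sum 37, leaving 2 seats).
Remainders in descending order: P5 0.6677, P1 0.6348, P2 0.5232, P7 0.1743.
Largest remainders: P5, P1 receive the extra seats.
P7 receives 20.

20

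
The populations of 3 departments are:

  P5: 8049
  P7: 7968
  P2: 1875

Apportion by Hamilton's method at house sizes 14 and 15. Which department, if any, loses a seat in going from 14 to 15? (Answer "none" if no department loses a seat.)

At 14 seats: P5 6, P7 6, P2 2.
At 15 seats: P5 7, P7 7, P2 1.
P2 drops from 2 to 1.

P2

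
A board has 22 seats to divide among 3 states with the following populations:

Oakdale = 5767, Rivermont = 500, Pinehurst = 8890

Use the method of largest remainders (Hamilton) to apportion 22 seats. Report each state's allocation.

Oakdale: 8, Rivermont: 1, Pinehurst: 13

Standard divisor: 15157 ÷ 22 ≈ 688.955.
Standard quotas: Oakdale 8.3707, Rivermont 0.7257, Pinehurst 12.9036.
Lower quotas: Oakdale 8, Rivermont 0, Pinehurst 12 (sum 20, leaving 2 seats).
Remainders in descending order: Pinehurst 0.9036, Rivermont 0.7257, Oakdale 0.3707.
The surplus seats go to Pinehurst, Rivermont.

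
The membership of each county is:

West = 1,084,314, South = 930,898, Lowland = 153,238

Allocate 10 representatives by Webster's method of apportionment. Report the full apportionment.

West=5, South=4, Lowland=1

Standard divisor 2168450/10 ≈ 216845; standard quotas: West 5.000, South 4.293, Lowland 0.707.
Rounding to the nearest integer gives West 5, South 4, Lowland 1 — total 10, matching the house size, so no adjustment is needed.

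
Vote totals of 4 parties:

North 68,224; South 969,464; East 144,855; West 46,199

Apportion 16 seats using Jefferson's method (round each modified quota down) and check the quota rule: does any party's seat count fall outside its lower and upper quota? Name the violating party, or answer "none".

Standard quotas: North 0.888, South 12.624, East 1.886, West 0.602.
Jefferson allocation: North 0, South 14, East 2, West 0.
South has quota 12.624 (lower 12, upper 13) but receives 14 — outside the quota interval.

South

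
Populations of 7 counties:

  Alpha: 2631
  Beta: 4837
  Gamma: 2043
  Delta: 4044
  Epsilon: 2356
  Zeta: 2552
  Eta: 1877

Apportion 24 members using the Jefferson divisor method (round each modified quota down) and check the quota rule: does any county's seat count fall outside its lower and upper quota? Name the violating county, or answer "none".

none

Standard quotas: Alpha 3.104, Beta 5.707, Gamma 2.411, Delta 4.772, Epsilon 2.780, Zeta 3.011, Eta 2.215.
Jefferson allocation: Alpha 3, Beta 6, Gamma 2, Delta 5, Epsilon 3, Zeta 3, Eta 2.
Every allocation lies between the lower and upper quota.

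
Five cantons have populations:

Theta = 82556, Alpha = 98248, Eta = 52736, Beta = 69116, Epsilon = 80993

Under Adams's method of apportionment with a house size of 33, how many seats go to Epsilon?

7

Standard divisor 383649/33 ≈ 11625.727; standard quotas: Theta 7.101, Alpha 8.451, Eta 4.536, Beta 5.945, Epsilon 6.967.
Rounding up gives 8, 9, 5, 6, 7 = 35 seats, so the divisor must be adjusted.
With modified divisor 12700: modified quotas Theta 6.500, Alpha 7.736, Eta 4.152, Beta 5.442, Epsilon 6.377.
Rounding up: Theta 7, Alpha 8, Eta 5, Beta 6, Epsilon 7 (total 33).
Epsilon receives 7.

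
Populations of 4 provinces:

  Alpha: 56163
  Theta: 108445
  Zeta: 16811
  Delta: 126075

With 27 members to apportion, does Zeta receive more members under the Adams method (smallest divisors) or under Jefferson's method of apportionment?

Adams: Alpha 5, Theta 9, Zeta 2, Delta 11.
Jefferson: Alpha 5, Theta 10, Zeta 1, Delta 11.
Zeta gets 2 under Adams and 1 under Jefferson.

Adams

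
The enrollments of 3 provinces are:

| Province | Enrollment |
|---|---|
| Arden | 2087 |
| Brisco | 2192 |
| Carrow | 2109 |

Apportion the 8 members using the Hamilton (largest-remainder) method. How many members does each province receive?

Total 6388; standard divisor 6388/8 ≈ 798.5.
Standard quotas: Arden 2.614, Brisco 2.745, Carrow 2.641.
Lower quotas: Arden 2, Brisco 2, Carrow 2 (sum 6, leaving 2 seats).
Remainders in descending order: Brisco 0.745, Carrow 0.641, Arden 0.614.
The surplus seats go to Brisco, Carrow.

Arden 2; Brisco 3; Carrow 3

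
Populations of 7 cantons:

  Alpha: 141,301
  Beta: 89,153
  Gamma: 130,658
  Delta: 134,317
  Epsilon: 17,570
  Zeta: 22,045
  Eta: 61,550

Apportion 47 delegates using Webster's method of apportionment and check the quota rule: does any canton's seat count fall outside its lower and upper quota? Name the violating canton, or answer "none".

none

Standard quotas: Alpha 11.132, Beta 7.024, Gamma 10.293, Delta 10.582, Epsilon 1.384, Zeta 1.737, Eta 4.849.
Webster allocation: Alpha 11, Beta 7, Gamma 10, Delta 11, Epsilon 1, Zeta 2, Eta 5.
Every allocation lies between the lower and upper quota.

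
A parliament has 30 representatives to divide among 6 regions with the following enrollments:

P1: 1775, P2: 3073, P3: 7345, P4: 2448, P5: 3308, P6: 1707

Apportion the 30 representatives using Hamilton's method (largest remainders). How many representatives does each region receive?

P1=3; P2=5; P3=11; P4=4; P5=5; P6=2

Standard divisor: 19656 ÷ 30 ≈ 655.2.
Standard quotas: P1 2.7091, P2 4.6902, P3 11.2103, P4 3.7363, P5 5.0488, P6 2.6053.
Lower quotas: P1 2, P2 4, P3 11, P4 3, P5 5, P6 2 (sum 27, leaving 3 seats).
Remainders in descending order: P4 0.7363, P1 0.7091, P2 0.6902, P6 0.6053, P3 0.2103, P5 0.0488.
Largest remainders: P4, P1, P2 receive the extra seats.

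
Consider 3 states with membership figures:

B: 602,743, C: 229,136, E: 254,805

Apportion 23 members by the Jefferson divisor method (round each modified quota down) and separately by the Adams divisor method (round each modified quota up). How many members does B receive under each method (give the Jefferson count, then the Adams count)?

13 and 12

Jefferson: B 13, C 5, E 5.
Adams: B 12, C 5, E 6.
B gets 13 under Jefferson and 12 under Adams.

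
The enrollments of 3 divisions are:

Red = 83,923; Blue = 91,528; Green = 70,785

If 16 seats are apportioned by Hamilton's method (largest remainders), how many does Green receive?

5

Standard divisor: 246236 ÷ 16 ≈ 15389.75.
Standard quotas: Red 5.4532, Blue 5.9473, Green 4.5995.
Lower quotas: Red 5, Blue 5, Green 4 (sum 14, leaving 2 seats).
Remainders in descending order: Blue 0.9473, Green 0.5995, Red 0.4532.
Largest remainders: Blue, Green receive the extra seats.
Green receives 5.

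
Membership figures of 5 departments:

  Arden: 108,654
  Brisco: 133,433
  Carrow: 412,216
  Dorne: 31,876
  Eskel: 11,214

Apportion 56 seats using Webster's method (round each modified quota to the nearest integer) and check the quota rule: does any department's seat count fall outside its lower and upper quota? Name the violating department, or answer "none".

Standard quotas: Arden 8.725, Brisco 10.715, Carrow 33.101, Dorne 2.560, Eskel 0.900.
Webster allocation: Arden 9, Brisco 11, Carrow 32, Dorne 3, Eskel 1.
Carrow has quota 33.101 (lower 33, upper 34) but receives 32 — outside the quota interval.

Carrow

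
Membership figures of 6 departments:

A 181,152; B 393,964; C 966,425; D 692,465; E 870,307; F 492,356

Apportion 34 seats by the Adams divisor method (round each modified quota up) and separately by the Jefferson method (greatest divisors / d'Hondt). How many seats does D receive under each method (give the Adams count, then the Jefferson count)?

Adams: A 2, B 4, C 9, D 6, E 8, F 5.
Jefferson: A 1, B 4, C 9, D 7, E 8, F 5.
D gets 6 under Adams and 7 under Jefferson.

6 and 7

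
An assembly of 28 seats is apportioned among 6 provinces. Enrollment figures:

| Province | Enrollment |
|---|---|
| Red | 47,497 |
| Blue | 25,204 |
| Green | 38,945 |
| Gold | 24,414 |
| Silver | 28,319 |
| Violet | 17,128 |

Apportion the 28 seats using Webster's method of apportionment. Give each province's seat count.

Red 7, Blue 4, Green 6, Gold 4, Silver 4, Violet 3

Standard divisor 181507/28 ≈ 6482.393; standard quotas: Red 7.327, Blue 3.888, Green 6.008, Gold 3.766, Silver 4.369, Violet 2.642.
Rounding to the nearest integer gives Red 7, Blue 4, Green 6, Gold 4, Silver 4, Violet 3 — total 28, matching the house size, so no adjustment is needed.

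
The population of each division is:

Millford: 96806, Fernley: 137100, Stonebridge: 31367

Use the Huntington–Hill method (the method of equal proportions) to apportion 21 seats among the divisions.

Millford=8, Fernley=11, Stonebridge=2

With divisor 12871: modified quotas Millford 7.521, Fernley 10.652, Stonebridge 2.437.
Geometric-mean thresholds: Millford √(7·8)=7.483, Fernley √(10·11)=10.488, Stonebridge √(2·3)=2.449.
Each quota rounded against its threshold gives Millford 8, Fernley 11, Stonebridge 2 (total 21).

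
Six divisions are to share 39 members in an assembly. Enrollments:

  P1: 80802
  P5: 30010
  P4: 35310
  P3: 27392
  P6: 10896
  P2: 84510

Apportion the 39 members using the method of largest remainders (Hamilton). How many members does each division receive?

Total 268920; standard divisor 268920/39 ≈ 6895.385.
Standard quotas: P1 11.7183, P5 4.3522, P4 5.1208, P3 3.9725, P6 1.5802, P2 12.2560.
Lower quotas: P1 11, P5 4, P4 5, P3 3, P6 1, P2 12 (sum 36, leaving 3 seats).
Remainders in descending order: P3 0.9725, P1 0.7183, P6 0.5802, P5 0.3522, P2 0.2560, P4 0.1208.
The surplus seats go to P3, P1, P6.

P1 12; P5 4; P4 5; P3 4; P6 2; P2 12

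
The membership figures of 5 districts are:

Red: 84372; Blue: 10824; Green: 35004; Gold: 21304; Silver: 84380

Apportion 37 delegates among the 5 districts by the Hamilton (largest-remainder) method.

Standard divisor: 235884 ÷ 37 ≈ 6375.243.
Standard quotas: Red 13.2343, Blue 1.6978, Green 5.4906, Gold 3.3417, Silver 13.2356.
Lower quotas: Red 13, Blue 1, Green 5, Gold 3, Silver 13 (sum 35, leaving 2 seats).
Remainders in descending order: Blue 0.6978, Green 0.4906, Gold 0.3417, Silver 0.2356, Red 0.2343.
The surplus seats go to Blue, Green.

Red=13, Blue=2, Green=6, Gold=3, Silver=13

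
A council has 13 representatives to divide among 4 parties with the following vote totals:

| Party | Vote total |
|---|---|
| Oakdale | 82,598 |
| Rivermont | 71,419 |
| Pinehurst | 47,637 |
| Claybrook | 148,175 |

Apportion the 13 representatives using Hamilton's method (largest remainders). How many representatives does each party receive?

Oakdale 3; Rivermont 3; Pinehurst 2; Claybrook 5

Standard divisor: 349829 ÷ 13 ≈ 26909.923.
Standard quotas: Oakdale 3.0694, Rivermont 2.6540, Pinehurst 1.7702, Claybrook 5.5063.
Lower quotas: Oakdale 3, Rivermont 2, Pinehurst 1, Claybrook 5 (sum 11, leaving 2 seats).
Remainders in descending order: Pinehurst 0.7702, Rivermont 0.6540, Claybrook 0.5063, Oakdale 0.0694.
Largest remainders: Pinehurst, Rivermont receive the extra seats.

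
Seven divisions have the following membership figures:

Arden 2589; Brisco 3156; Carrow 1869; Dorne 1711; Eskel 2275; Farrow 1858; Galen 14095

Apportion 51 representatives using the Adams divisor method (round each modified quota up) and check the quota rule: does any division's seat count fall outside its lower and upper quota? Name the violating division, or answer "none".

Galen

Standard quotas: Arden 4.792, Brisco 5.842, Carrow 3.459, Dorne 3.167, Eskel 4.211, Farrow 3.439, Galen 26.090.
Adams allocation: Arden 5, Brisco 6, Carrow 4, Dorne 3, Eskel 4, Farrow 4, Galen 25.
Galen has quota 26.090 (lower 26, upper 27) but receives 25 — outside the quota interval.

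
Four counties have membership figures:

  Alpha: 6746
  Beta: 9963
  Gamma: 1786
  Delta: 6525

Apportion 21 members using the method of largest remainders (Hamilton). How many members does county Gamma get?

Standard divisor: 25020 ÷ 21 ≈ 1191.429.
Standard quotas: Alpha 5.6621, Beta 8.3622, Gamma 1.4990, Delta 5.4766.
Lower quotas: Alpha 5, Beta 8, Gamma 1, Delta 5 (sum 19, leaving 2 seats).
Remainders in descending order: Alpha 0.6621, Gamma 0.4990, Delta 0.4766, Beta 0.3622.
The surplus seats go to Alpha, Gamma.
Gamma receives 2.

2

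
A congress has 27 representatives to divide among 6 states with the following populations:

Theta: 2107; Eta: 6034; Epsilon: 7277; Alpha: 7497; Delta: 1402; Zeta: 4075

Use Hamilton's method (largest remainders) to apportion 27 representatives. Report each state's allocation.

Standard divisor: 28392 ÷ 27 ≈ 1051.556.
Standard quotas: Theta 2.0037, Eta 5.7382, Epsilon 6.9202, Alpha 7.1294, Delta 1.3333, Zeta 3.8752.
Lower quotas: Theta 2, Eta 5, Epsilon 6, Alpha 7, Delta 1, Zeta 3 (sum 24, leaving 3 seats).
Remainders in descending order: Epsilon 0.9202, Zeta 0.8752, Eta 0.7382, Delta 0.3333, Alpha 0.1294, Theta 0.0037.
The surplus seats go to Epsilon, Zeta, Eta.

Theta 2; Eta 6; Epsilon 7; Alpha 7; Delta 1; Zeta 4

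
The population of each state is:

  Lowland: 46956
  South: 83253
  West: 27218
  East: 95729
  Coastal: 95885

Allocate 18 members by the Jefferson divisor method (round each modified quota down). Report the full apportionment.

Lowland: 2; South: 5; West: 1; East: 5; Coastal: 5

Standard divisor 349041/18 ≈ 19391.167; standard quotas: Lowland 2.422, South 4.293, West 1.404, East 4.937, Coastal 4.945.
Rounding down gives 2, 4, 1, 4, 4 = 15 seats, so the divisor must be adjusted.
With modified divisor 16300: modified quotas Lowland 2.881, South 5.108, West 1.670, East 5.873, Coastal 5.883.
Rounding down: Lowland 2, South 5, West 1, East 5, Coastal 5 (total 18).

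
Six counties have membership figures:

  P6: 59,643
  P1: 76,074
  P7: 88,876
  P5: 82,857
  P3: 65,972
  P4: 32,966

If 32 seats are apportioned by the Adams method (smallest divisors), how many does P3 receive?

5

Standard divisor 406388/32 ≈ 12699.625; standard quotas: P6 4.696, P1 5.990, P7 6.998, P5 6.524, P3 5.195, P4 2.596.
Rounding up gives 5, 6, 7, 7, 6, 3 = 34 seats, so the divisor must be adjusted.
With modified divisor 14300: modified quotas P6 4.171, P1 5.320, P7 6.215, P5 5.794, P3 4.613, P4 2.305.
Rounding up: P6 5, P1 6, P7 7, P5 6, P3 5, P4 3 (total 32).
P3 receives 5.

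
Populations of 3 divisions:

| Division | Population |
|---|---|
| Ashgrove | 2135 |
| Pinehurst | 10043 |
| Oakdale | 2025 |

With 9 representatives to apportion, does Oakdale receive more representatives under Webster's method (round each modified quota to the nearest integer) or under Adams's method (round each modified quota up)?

Adams

Webster: Ashgrove 1, Pinehurst 7, Oakdale 1.
Adams: Ashgrove 2, Pinehurst 5, Oakdale 2.
Oakdale gets 1 under Webster and 2 under Adams.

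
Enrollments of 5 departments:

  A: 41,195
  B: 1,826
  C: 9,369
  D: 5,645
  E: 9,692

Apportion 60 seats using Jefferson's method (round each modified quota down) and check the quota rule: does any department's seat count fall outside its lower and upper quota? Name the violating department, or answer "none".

Standard quotas: A 36.495, B 1.618, C 8.300, D 5.001, E 8.586.
Jefferson allocation: A 38, B 1, C 8, D 5, E 8.
A has quota 36.495 (lower 36, upper 37) but receives 38 — outside the quota interval.

A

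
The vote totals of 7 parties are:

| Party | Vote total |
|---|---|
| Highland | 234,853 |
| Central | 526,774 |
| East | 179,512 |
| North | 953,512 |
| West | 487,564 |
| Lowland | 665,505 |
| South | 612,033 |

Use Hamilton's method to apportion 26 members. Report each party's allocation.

Standard divisor: 3659753 ÷ 26 ≈ 140759.731.
Standard quotas: Highland 1.6685, Central 3.7424, East 1.2753, North 6.7740, West 3.4638, Lowland 4.7280, South 4.3481.
Lower quotas: Highland 1, Central 3, East 1, North 6, West 3, Lowland 4, South 4 (sum 22, leaving 4 seats).
Remainders in descending order: North 0.7740, Central 0.7424, Lowland 0.7280, Highland 0.6685, West 0.4638, South 0.3481, East 0.2753.
Largest remainders: North, Central, Lowland, Highland receive the extra seats.

Highland 2, Central 4, East 1, North 7, West 3, Lowland 5, South 4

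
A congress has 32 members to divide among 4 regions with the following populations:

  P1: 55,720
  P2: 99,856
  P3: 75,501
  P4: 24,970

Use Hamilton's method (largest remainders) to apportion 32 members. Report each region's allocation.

P1 7, P2 13, P3 9, P4 3

Total 256047; standard divisor 256047/32 ≈ 8001.469.
Standard quotas: P1 6.9637, P2 12.4797, P3 9.4359, P4 3.1207.
Lower quotas: P1 6, P2 12, P3 9, P4 3 (sum 30, leaving 2 seats).
Remainders in descending order: P1 0.9637, P2 0.4797, P3 0.4359, P4 0.1207.
Largest remainders: P1, P2 receive the extra seats.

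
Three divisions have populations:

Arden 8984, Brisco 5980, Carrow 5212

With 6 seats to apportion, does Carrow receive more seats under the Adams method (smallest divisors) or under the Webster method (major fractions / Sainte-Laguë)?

Adams

Adams: Arden 2, Brisco 2, Carrow 2.
Webster: Arden 3, Brisco 2, Carrow 1.
Carrow gets 2 under Adams and 1 under Webster.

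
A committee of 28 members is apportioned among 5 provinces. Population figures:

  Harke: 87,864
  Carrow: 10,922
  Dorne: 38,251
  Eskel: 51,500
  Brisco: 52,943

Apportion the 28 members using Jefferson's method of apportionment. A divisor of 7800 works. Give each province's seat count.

Harke=11, Carrow=1, Dorne=4, Eskel=6, Brisco=6

With modified divisor 7800: modified quotas Harke 11.265, Carrow 1.400, Dorne 4.904, Eskel 6.603, Brisco 6.788.
Rounding down: Harke 11, Carrow 1, Dorne 4, Eskel 6, Brisco 6 (total 28).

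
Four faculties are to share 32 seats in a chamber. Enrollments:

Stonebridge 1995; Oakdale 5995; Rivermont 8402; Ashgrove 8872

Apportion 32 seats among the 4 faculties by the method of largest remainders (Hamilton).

Stonebridge 2, Oakdale 8, Rivermont 11, Ashgrove 11

Total 25264; standard divisor 25264/32 ≈ 789.5.
Standard quotas: Stonebridge 2.5269, Oakdale 7.5934, Rivermont 10.6422, Ashgrove 11.2375.
Lower quotas: Stonebridge 2, Oakdale 7, Rivermont 10, Ashgrove 11 (sum 30, leaving 2 seats).
Remainders in descending order: Rivermont 0.6422, Oakdale 0.5934, Stonebridge 0.5269, Ashgrove 0.2375.
The surplus seats go to Rivermont, Oakdale.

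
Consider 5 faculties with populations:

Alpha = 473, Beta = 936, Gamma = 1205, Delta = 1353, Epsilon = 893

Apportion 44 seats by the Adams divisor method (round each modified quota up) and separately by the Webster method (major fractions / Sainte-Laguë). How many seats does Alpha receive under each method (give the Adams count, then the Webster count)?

Adams: Alpha 5, Beta 8, Gamma 11, Delta 12, Epsilon 8.
Webster: Alpha 4, Beta 9, Gamma 11, Delta 12, Epsilon 8.
Alpha gets 5 under Adams and 4 under Webster.

5 and 4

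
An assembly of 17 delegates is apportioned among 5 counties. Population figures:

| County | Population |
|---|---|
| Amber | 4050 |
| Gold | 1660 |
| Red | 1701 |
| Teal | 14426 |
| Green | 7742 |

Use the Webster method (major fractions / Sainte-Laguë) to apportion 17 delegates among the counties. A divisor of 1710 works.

With modified divisor 1710: modified quotas Amber 2.368, Gold 0.971, Red 0.995, Teal 8.436, Green 4.527.
Rounding to the nearest integer: Amber 2, Gold 1, Red 1, Teal 8, Green 5 (total 17).

Amber=2, Gold=1, Red=1, Teal=8, Green=5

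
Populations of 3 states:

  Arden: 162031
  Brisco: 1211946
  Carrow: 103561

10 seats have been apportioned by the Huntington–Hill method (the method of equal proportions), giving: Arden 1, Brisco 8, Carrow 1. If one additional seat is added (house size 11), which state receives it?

Brisco

Priority for the next seat is population ÷ (√(s·(s+1))).
Priorities: Arden 114573.219, Brisco 142829.206, Carrow 73228.685.
Highest priority: Brisco.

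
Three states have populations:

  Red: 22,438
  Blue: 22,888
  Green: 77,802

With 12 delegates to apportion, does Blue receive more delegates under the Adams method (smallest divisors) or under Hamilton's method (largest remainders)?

Adams: Red 2, Blue 3, Green 7.
Hamilton: Red 2, Blue 2, Green 8.
Blue gets 3 under Adams and 2 under Hamilton.

Adams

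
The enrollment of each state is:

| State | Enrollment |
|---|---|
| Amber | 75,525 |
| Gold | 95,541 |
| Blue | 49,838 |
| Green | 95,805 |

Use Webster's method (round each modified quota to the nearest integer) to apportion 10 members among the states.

Amber: 2, Gold: 3, Blue: 2, Green: 3

Standard divisor 316709/10 ≈ 31670.9; standard quotas: Amber 2.385, Gold 3.017, Blue 1.574, Green 3.025.
Rounding to the nearest integer gives Amber 2, Gold 3, Blue 2, Green 3 — total 10, matching the house size, so no adjustment is needed.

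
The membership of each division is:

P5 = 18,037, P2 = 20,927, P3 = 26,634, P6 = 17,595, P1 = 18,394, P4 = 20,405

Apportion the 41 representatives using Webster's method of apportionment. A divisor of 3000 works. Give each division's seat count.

With modified divisor 3000: modified quotas P5 6.012, P2 6.976, P3 8.878, P6 5.865, P1 6.131, P4 6.802.
Rounding to the nearest integer: P5 6, P2 7, P3 9, P6 6, P1 6, P4 7 (total 41).

P5 6, P2 7, P3 9, P6 6, P1 6, P4 7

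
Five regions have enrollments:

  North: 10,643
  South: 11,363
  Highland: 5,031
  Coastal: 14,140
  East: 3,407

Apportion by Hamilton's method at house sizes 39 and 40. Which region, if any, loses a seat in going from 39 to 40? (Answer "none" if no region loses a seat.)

Highland

At 39 seats: North 9, South 10, Highland 5, Coastal 12, East 3.
At 40 seats: North 10, South 10, Highland 4, Coastal 13, East 3.
Highland drops from 5 to 4.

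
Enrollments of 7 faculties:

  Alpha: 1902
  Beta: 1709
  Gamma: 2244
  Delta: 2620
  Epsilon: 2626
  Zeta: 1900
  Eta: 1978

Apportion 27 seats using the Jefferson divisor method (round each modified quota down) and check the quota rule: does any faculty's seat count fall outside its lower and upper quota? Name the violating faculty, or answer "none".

Standard quotas: Alpha 3.428, Beta 3.081, Gamma 4.045, Delta 4.723, Epsilon 4.733, Zeta 3.425, Eta 3.565.
Jefferson allocation: Alpha 3, Beta 3, Gamma 4, Delta 5, Epsilon 5, Zeta 3, Eta 4.
Every allocation lies between the lower and upper quota.

none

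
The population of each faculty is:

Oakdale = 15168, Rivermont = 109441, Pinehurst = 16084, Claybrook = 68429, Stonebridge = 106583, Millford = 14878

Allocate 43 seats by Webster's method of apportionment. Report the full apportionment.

Standard divisor 330583/43 ≈ 7687.977; standard quotas: Oakdale 1.973, Rivermont 14.235, Pinehurst 2.092, Claybrook 8.901, Stonebridge 13.864, Millford 1.935.
Rounding to the nearest integer gives Oakdale 2, Rivermont 14, Pinehurst 2, Claybrook 9, Stonebridge 14, Millford 2 — total 43, matching the house size, so no adjustment is needed.

Oakdale 2; Rivermont 14; Pinehurst 2; Claybrook 9; Stonebridge 14; Millford 2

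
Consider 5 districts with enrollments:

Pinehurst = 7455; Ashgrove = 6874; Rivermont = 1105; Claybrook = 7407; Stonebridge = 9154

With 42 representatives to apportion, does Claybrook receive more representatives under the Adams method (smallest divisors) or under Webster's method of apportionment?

Webster

Adams: Pinehurst 10, Ashgrove 9, Rivermont 2, Claybrook 9, Stonebridge 12.
Webster: Pinehurst 10, Ashgrove 9, Rivermont 1, Claybrook 10, Stonebridge 12.
Claybrook gets 9 under Adams and 10 under Webster.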